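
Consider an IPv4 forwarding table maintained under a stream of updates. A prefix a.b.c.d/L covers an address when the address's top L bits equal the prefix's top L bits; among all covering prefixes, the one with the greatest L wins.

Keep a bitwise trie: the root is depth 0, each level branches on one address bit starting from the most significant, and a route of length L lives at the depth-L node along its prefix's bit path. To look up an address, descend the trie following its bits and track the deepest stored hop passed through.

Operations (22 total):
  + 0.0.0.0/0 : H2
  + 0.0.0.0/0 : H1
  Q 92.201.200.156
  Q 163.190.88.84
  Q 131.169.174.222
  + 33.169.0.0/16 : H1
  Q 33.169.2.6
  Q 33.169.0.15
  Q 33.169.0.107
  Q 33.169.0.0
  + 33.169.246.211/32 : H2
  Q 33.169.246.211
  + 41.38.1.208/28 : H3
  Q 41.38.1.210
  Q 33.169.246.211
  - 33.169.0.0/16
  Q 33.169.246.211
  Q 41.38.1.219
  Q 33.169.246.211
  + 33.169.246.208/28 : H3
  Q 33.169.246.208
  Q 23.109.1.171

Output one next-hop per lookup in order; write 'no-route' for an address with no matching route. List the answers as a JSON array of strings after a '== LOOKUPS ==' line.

Trace:
  + 0.0.0.0/0 (H2) depth=0
  + 0.0.0.0/0 (H1) depth=0
  lookup 92.201.200.156: bits ε walk d0:H1 -> H1
  lookup 163.190.88.84: bits ε walk d0:H1 -> H1
  lookup 131.169.174.222: bits ε walk d0:H1 -> H1
  + 33.169.0.0/16 (H1) depth=16
  lookup 33.169.2.6: bits 0010000110101001 walk d0:H1→d1:-→d2:-→d3:-→d4:-→d5:-→d6:-→d7:-→d8:-→d9:-→d10:-→d11:-→d12:-→d13:-→d14:-→d15:-→d16:H1 -> H1
  lookup 33.169.0.15: bits 0010000110101001 walk d0:H1→d1:-→d2:-→d3:-→d4:-→d5:-→d6:-→d7:-→d8:-→d9:-→d10:-→d11:-→d12:-→d13:-→d14:-→d15:-→d16:H1 -> H1
  lookup 33.169.0.107: bits 0010000110101001 walk d0:H1→d1:-→d2:-→d3:-→d4:-→d5:-→d6:-→d7:-→d8:-→d9:-→d10:-→d11:-→d12:-→d13:-→d14:-→d15:-→d16:H1 -> H1
  lookup 33.169.0.0: bits 0010000110101001 walk d0:H1→d1:-→d2:-→d3:-→d4:-→d5:-→d6:-→d7:-→d8:-→d9:-→d10:-→d11:-→d12:-→d13:-→d14:-→d15:-→d16:H1 -> H1
  + 33.169.246.211/32 (H2) depth=32
  lookup 33.169.246.211: bits 00100001101010011111011011010011 walk d0:H1→d1:-→d2:-→d3:-→d4:-→d5:-→d6:-→d7:-→d8:-→d9:-→d10:-→d11:-→d12:-→d13:-→d14:-→d15:-→d16:H1→d17:-→d18:-→d19:-→d20:-→d21:-→d22:-→d23:-→d24:-→d25:-→d26:-→d27:-→d28:-→d29:-→d30:-→d31:-→d32:H2 -> H2
  + 41.38.1.208/28 (H3) depth=28
  lookup 41.38.1.210: bits 0010100100100110000000011101 walk d0:H1→d1:-→d2:-→d3:-→d4:-→d5:-→d6:-→d7:-→d8:-→d9:-→d10:-→d11:-→d12:-→d13:-→d14:-→d15:-→d16:-→d17:-→d18:-→d19:-→d20:-→d21:-→d22:-→d23:-→d24:-→d25:-→d26:-→d27:-→d28:H3 -> H3
  lookup 33.169.246.211: bits 00100001101010011111011011010011 walk d0:H1→d1:-→d2:-→d3:-→d4:-→d5:-→d6:-→d7:-→d8:-→d9:-→d10:-→d11:-→d12:-→d13:-→d14:-→d15:-→d16:H1→d17:-→d18:-→d19:-→d20:-→d21:-→d22:-→d23:-→d24:-→d25:-→d26:-→d27:-→d28:-→d29:-→d30:-→d31:-→d32:H2 -> H2
  del 33.169.0.0/16 (clear depth 16)
  lookup 33.169.246.211: bits 00100001101010011111011011010011 walk d0:H1→d1:-→d2:-→d3:-→d4:-→d5:-→d6:-→d7:-→d8:-→d9:-→d10:-→d11:-→d12:-→d13:-→d14:-→d15:-→d16:-→d17:-→d18:-→d19:-→d20:-→d21:-→d22:-→d23:-→d24:-→d25:-→d26:-→d27:-→d28:-→d29:-→d30:-→d31:-→d32:H2 -> H2
  lookup 41.38.1.219: bits 0010100100100110000000011101 walk d0:H1→d1:-→d2:-→d3:-→d4:-→d5:-→d6:-→d7:-→d8:-→d9:-→d10:-→d11:-→d12:-→d13:-→d14:-→d15:-→d16:-→d17:-→d18:-→d19:-→d20:-→d21:-→d22:-→d23:-→d24:-→d25:-→d26:-→d27:-→d28:H3 -> H3
  lookup 33.169.246.211: bits 00100001101010011111011011010011 walk d0:H1→d1:-→d2:-→d3:-→d4:-→d5:-→d6:-→d7:-→d8:-→d9:-→d10:-→d11:-→d12:-→d13:-→d14:-→d15:-→d16:-→d17:-→d18:-→d19:-→d20:-→d21:-→d22:-→d23:-→d24:-→d25:-→d26:-→d27:-→d28:-→d29:-→d30:-→d31:-→d32:H2 -> H2
  + 33.169.246.208/28 (H3) depth=28
  lookup 33.169.246.208: bits 001000011010100111110110110100 walk d0:H1→d1:-→d2:-→d3:-→d4:-→d5:-→d6:-→d7:-→d8:-→d9:-→d10:-→d11:-→d12:-→d13:-→d14:-→d15:-→d16:-→d17:-→d18:-→d19:-→d20:-→d21:-→d22:-→d23:-→d24:-→d25:-→d26:-→d27:-→d28:H3→d29:-→d30:- -> H3
  lookup 23.109.1.171: bits 00 walk d0:H1→d1:-→d2:- -> H1

== LOOKUPS ==
["H1","H1","H1","H1","H1","H1","H1","H2","H3","H2","H2","H3","H2","H3","H1"]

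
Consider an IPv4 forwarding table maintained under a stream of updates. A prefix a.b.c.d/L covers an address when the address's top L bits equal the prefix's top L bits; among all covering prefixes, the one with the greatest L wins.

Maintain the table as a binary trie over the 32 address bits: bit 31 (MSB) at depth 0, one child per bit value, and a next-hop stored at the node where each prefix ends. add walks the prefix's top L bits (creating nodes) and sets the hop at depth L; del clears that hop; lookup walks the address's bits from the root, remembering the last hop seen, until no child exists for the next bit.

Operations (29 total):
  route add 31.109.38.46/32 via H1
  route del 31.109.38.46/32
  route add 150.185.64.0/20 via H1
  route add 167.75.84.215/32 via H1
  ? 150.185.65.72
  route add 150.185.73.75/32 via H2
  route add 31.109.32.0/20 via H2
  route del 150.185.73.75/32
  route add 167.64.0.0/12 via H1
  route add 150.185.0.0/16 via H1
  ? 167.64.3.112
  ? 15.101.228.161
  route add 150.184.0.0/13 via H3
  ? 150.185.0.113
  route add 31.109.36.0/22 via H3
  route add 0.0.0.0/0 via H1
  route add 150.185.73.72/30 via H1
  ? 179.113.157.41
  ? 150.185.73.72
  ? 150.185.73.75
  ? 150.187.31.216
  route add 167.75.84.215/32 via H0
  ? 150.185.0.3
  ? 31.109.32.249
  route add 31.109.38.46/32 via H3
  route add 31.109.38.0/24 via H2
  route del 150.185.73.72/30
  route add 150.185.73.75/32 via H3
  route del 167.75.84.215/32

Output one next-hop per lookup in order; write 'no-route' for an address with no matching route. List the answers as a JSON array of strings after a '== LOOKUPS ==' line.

Process each operation:
  + 31.109.38.46/32 (H1) depth=32
  - 31.109.38.46/32 clear@32
  + 150.185.64.0/20 (H1) depth=20
  + 167.75.84.215/32 (H1) depth=32
  lookup 150.185.65.72: bits 10010110101110010100 walk d0:-→d1:-→d2:-→d3:-→d4:-→d5:-→d6:-→d7:-→d8:-→d9:-→d10:-→d11:-→d12:-→d13:-→d14:-→d15:-→d16:-→d17:-→d18:-→d19:-→d20:H1 -> H1
  + 150.185.73.75/32 (H2) depth=32
  + 31.109.32.0/20 (H2) depth=20
  - 150.185.73.75/32 clear@32
  + 167.64.0.0/12 (H1) depth=12
  + 150.185.0.0/16 (H1) depth=16
  lookup 167.64.3.112: bits 101001110100 walk d0:-→d1:-→d2:-→d3:-→d4:-→d5:-→d6:-→d7:-→d8:-→d9:-→d10:-→d11:-→d12:H1 -> H1
  lookup 15.101.228.161: bits 000 walk d0:-→d1:-→d2:-→d3:- -> no-route
  + 150.184.0.0/13 (H3) depth=13
  lookup 150.185.0.113: bits 10010110101110010 walk d0:-→d1:-→d2:-→d3:-→d4:-→d5:-→d6:-→d7:-→d8:-→d9:-→d10:-→d11:-→d12:-→d13:H3→d14:-→d15:-→d16:H1→d17:- -> H1
  + 31.109.36.0/22 (H3) depth=22
  + 0.0.0.0/0 (H1) depth=0
  + 150.185.73.72/30 (H1) depth=30
  lookup 179.113.157.41: bits 101 walk d0:H1→d1:-→d2:-→d3:- -> H1
  lookup 150.185.73.72: bits 100101101011100101001001010010 walk d0:H1→d1:-→d2:-→d3:-→d4:-→d5:-→d6:-→d7:-→d8:-→d9:-→d10:-→d11:-→d12:-→d13:H3→d14:-→d15:-→d16:H1→d17:-→d18:-→d19:-→d20:H1→d21:-→d22:-→d23:-→d24:-→d25:-→d26:-→d27:-→d28:-→d29:-→d30:H1 -> H1
  lookup 150.185.73.75: bits 10010110101110010100100101001011 walk d0:H1→d1:-→d2:-→d3:-→d4:-→d5:-→d6:-→d7:-→d8:-→d9:-→d10:-→d11:-→d12:-→d13:H3→d14:-→d15:-→d16:H1→d17:-→d18:-→d19:-→d20:H1→d21:-→d22:-→d23:-→d24:-→d25:-→d26:-→d27:-→d28:-→d29:-→d30:H1→d31:-→d32:- -> H1
  lookup 150.187.31.216: bits 10010110101110 walk d0:H1→d1:-→d2:-→d3:-→d4:-→d5:-→d6:-→d7:-→d8:-→d9:-→d10:-→d11:-→d12:-→d13:H3→d14:- -> H3
  + 167.75.84.215/32 (H0) depth=32
  lookup 150.185.0.3: bits 10010110101110010 walk d0:H1→d1:-→d2:-→d3:-→d4:-→d5:-→d6:-→d7:-→d8:-→d9:-→d10:-→d11:-→d12:-→d13:H3→d14:-→d15:-→d16:H1→d17:- -> H1
  lookup 31.109.32.249: bits 000111110110110100100 walk d0:H1→d1:-→d2:-→d3:-→d4:-→d5:-→d6:-→d7:-→d8:-→d9:-→d10:-→d11:-→d12:-→d13:-→d14:-→d15:-→d16:-→d17:-→d18:-→d19:-→d20:H2→d21:- -> H2
  + 31.109.38.46/32 (H3) depth=32
  + 31.109.38.0/24 (H2) depth=24
  - 150.185.73.72/30 clear@30
  + 150.185.73.75/32 (H3) depth=32
  - 167.75.84.215/32 clear@32

== LOOKUPS ==
["H1","H1","no-route","H1","H1","H1","H1","H3","H1","H2"]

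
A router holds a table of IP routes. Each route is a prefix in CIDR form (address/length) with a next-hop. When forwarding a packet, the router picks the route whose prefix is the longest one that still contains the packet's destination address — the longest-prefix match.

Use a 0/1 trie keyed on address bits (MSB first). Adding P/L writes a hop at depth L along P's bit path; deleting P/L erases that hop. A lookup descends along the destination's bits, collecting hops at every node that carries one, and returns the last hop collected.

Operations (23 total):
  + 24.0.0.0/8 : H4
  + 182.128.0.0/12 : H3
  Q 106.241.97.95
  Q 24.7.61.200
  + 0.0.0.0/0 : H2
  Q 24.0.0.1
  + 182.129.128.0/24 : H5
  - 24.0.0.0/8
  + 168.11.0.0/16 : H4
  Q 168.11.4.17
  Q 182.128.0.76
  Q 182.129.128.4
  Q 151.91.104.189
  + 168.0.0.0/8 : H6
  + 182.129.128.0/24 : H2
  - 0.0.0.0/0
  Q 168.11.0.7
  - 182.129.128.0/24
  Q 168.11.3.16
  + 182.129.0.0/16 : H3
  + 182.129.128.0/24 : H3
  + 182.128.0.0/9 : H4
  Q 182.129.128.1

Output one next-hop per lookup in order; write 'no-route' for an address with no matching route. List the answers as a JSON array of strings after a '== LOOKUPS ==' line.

Trace:
  + 24.0.0.0/8 (H4) depth=8
  + 182.128.0.0/12 (H3) depth=12
  lookup 106.241.97.95: bits 0 walk d0:-→d1:- -> no-route
  lookup 24.7.61.200: bits 00011000 walk d0:-→d1:-→d2:-→d3:-→d4:-→d5:-→d6:-→d7:-→d8:H4 -> H4
  + 0.0.0.0/0 (H2) depth=0
  lookup 24.0.0.1: bits 00011000 walk d0:H2→d1:-→d2:-→d3:-→d4:-→d5:-→d6:-→d7:-→d8:H4 -> H4
  + 182.129.128.0/24 (H5) depth=24
  del 24.0.0.0/8 (clear depth 8)
  + 168.11.0.0/16 (H4) depth=16
  lookup 168.11.4.17: bits 1010100000001011 walk d0:H2→d1:-→d2:-→d3:-→d4:-→d5:-→d6:-→d7:-→d8:-→d9:-→d10:-→d11:-→d12:-→d13:-→d14:-→d15:-→d16:H4 -> H4
  lookup 182.128.0.76: bits 101101101000000 walk d0:H2→d1:-→d2:-→d3:-→d4:-→d5:-→d6:-→d7:-→d8:-→d9:-→d10:-→d11:-→d12:H3→d13:-→d14:-→d15:- -> H3
  lookup 182.129.128.4: bits 101101101000000110000000 walk d0:H2→d1:-→d2:-→d3:-→d4:-→d5:-→d6:-→d7:-→d8:-→d9:-→d10:-→d11:-→d12:H3→d13:-→d14:-→d15:-→d16:-→d17:-→d18:-→d19:-→d20:-→d21:-→d22:-→d23:-→d24:H5 -> H5
  lookup 151.91.104.189: bits 10 walk d0:H2→d1:-→d2:- -> H2
  + 168.0.0.0/8 (H6) depth=8
  + 182.129.128.0/24 (H2) depth=24
  del 0.0.0.0/0 (clear depth 0)
  lookup 168.11.0.7: bits 1010100000001011 walk d0:-→d1:-→d2:-→d3:-→d4:-→d5:-→d6:-→d7:-→d8:H6→d9:-→d10:-→d11:-→d12:-→d13:-→d14:-→d15:-→d16:H4 -> H4
  del 182.129.128.0/24 (clear depth 24)
  lookup 168.11.3.16: bits 1010100000001011 walk d0:-→d1:-→d2:-→d3:-→d4:-→d5:-→d6:-→d7:-→d8:H6→d9:-→d10:-→d11:-→d12:-→d13:-→d14:-→d15:-→d16:H4 -> H4
  + 182.129.0.0/16 (H3) depth=16
  + 182.129.128.0/24 (H3) depth=24
  + 182.128.0.0/9 (H4) depth=9
  lookup 182.129.128.1: bits 101101101000000110000000 walk d0:-→d1:-→d2:-→d3:-→d4:-→d5:-→d6:-→d7:-→d8:-→d9:H4→d10:-→d11:-→d12:H3→d13:-→d14:-→d15:-→d16:H3→d17:-→d18:-→d19:-→d20:-→d21:-→d22:-→d23:-→d24:H3 -> H3

== LOOKUPS ==
["no-route","H4","H4","H4","H3","H5","H2","H4","H4","H3"]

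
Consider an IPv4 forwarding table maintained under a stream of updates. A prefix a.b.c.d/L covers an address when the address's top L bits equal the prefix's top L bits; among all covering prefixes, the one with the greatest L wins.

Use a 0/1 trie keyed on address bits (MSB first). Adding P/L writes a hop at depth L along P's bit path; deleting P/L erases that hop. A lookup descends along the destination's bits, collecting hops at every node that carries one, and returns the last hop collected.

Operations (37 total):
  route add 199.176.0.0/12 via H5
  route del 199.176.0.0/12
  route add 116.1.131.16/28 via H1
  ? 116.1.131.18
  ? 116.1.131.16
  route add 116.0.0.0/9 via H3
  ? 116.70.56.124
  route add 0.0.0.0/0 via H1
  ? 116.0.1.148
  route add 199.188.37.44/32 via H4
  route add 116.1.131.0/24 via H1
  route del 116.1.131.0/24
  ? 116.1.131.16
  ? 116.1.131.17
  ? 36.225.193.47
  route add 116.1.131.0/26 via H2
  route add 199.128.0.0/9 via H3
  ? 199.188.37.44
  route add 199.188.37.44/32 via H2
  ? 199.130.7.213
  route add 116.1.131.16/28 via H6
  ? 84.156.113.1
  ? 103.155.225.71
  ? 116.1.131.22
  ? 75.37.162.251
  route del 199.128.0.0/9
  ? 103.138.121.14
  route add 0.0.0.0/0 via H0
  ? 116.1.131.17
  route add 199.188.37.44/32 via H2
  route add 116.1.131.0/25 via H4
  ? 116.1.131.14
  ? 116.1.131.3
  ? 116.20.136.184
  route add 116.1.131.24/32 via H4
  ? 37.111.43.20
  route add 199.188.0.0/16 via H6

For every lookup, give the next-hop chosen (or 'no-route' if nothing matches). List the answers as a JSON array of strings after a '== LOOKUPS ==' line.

Apply in order:
  add 199.176.0.0/12 -> H5 at depth 12
  del 199.176.0.0/12 (clear depth 12)
  add 116.1.131.16/28 -> H1 at depth 28
  Q 116.1.131.18: descend 0111010000000001100000110001 ; hops seen [H1] ; pick H1
  Q 116.1.131.16: descend 0111010000000001100000110001 ; hops seen [H1] ; pick H1
  add 116.0.0.0/9 -> H3 at depth 9
  Q 116.70.56.124: descend 011101000 ; hops seen [H3] ; pick H3
  add 0.0.0.0/0 -> H1 at depth 0
  Q 116.0.1.148: descend 011101000000000 ; hops seen [H1,H3] ; pick H3
  add 199.188.37.44/32 -> H4 at depth 32
  add 116.1.131.0/24 -> H1 at depth 24
  del 116.1.131.0/24 (clear depth 24)
  Q 116.1.131.16: descend 0111010000000001100000110001 ; hops seen [H1,H3,H1] ; pick H1
  Q 116.1.131.17: descend 0111010000000001100000110001 ; hops seen [H1,H3,H1] ; pick H1
  Q 36.225.193.47: descend 0 ; hops seen [H1] ; pick H1
  add 116.1.131.0/26 -> H2 at depth 26
  add 199.128.0.0/9 -> H3 at depth 9
  Q 199.188.37.44: descend 11000111101111000010010100101100 ; hops seen [H1,H3,H4] ; pick H4
  add 199.188.37.44/32 -> H2 at depth 32
  Q 199.130.7.213: descend 1100011110 ; hops seen [H1,H3] ; pick H3
  add 116.1.131.16/28 -> H6 at depth 28
  Q 84.156.113.1: descend 01 ; hops seen [H1] ; pick H1
  Q 103.155.225.71: descend 011 ; hops seen [H1] ; pick H1
  Q 116.1.131.22: descend 0111010000000001100000110001 ; hops seen [H1,H3,H2,H6] ; pick H6
  Q 75.37.162.251: descend 01 ; hops seen [H1] ; pick H1
  del 199.128.0.0/9 (clear depth 9)
  Q 103.138.121.14: descend 011 ; hops seen [H1] ; pick H1
  add 0.0.0.0/0 -> H0 at depth 0
  Q 116.1.131.17: descend 0111010000000001100000110001 ; hops seen [H0,H3,H2,H6] ; pick H6
  add 199.188.37.44/32 -> H2 at depth 32
  add 116.1.131.0/25 -> H4 at depth 25
  Q 116.1.131.14: descend 011101000000000110000011000 ; hops seen [H0,H3,H4,H2] ; pick H2
  Q 116.1.131.3: descend 011101000000000110000011000 ; hops seen [H0,H3,H4,H2] ; pick H2
  Q 116.20.136.184: descend 01110100000 ; hops seen [H0,H3] ; pick H3
  add 116.1.131.24/32 -> H4 at depth 32
  Q 37.111.43.20: descend 0 ; hops seen [H0] ; pick H0
  add 199.188.0.0/16 -> H6 at depth 16

== LOOKUPS ==
["H1","H1","H3","H3","H1","H1","H1","H4","H3","H1","H1","H6","H1","H1","H6","H2","H2","H3","H0"]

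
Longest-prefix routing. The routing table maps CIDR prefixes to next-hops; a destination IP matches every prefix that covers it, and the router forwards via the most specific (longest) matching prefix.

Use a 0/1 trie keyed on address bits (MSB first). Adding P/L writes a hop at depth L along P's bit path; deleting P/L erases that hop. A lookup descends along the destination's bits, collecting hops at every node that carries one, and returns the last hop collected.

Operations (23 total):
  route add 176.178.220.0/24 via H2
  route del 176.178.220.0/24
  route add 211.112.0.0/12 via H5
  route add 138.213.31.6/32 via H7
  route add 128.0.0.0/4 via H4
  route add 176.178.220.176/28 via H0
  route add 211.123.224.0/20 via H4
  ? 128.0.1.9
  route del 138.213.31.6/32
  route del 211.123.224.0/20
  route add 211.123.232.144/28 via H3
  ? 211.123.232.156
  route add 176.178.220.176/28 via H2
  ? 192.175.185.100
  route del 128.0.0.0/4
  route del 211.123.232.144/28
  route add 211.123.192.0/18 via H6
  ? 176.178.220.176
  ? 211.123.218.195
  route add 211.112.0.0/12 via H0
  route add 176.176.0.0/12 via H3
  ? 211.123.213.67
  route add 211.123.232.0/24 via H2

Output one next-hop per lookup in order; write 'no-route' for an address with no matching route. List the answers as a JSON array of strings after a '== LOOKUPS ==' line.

Apply in order:
  + 176.178.220.0/24 (H2) depth=24
  - 176.178.220.0/24 clear@24
  + 211.112.0.0/12 (H5) depth=12
  + 138.213.31.6/32 (H7) depth=32
  + 128.0.0.0/4 (H4) depth=4
  + 176.178.220.176/28 (H0) depth=28
  + 211.123.224.0/20 (H4) depth=20
  Q 128.0.1.9: descend 1000 ; hops seen [H4] ; pick H4
  - 138.213.31.6/32 clear@32
  - 211.123.224.0/20 clear@20
  + 211.123.232.144/28 (H3) depth=28
  Q 211.123.232.156: descend 1101001101111011111010001001 ; hops seen [H5,H3] ; pick H3
  + 176.178.220.176/28 (H2) depth=28
  Q 192.175.185.100: descend 110 ; hops seen [∅] ; pick no-route
  - 128.0.0.0/4 clear@4
  - 211.123.232.144/28 clear@28
  + 211.123.192.0/18 (H6) depth=18
  Q 176.178.220.176: descend 1011000010110010110111001011 ; hops seen [H2] ; pick H2
  Q 211.123.218.195: descend 110100110111101111 ; hops seen [H5,H6] ; pick H6
  + 211.112.0.0/12 (H0) depth=12
  + 176.176.0.0/12 (H3) depth=12
  Q 211.123.213.67: descend 110100110111101111 ; hops seen [H0,H6] ; pick H6
  + 211.123.232.0/24 (H2) depth=24

== LOOKUPS ==
["H4","H3","no-route","H2","H6","H6"]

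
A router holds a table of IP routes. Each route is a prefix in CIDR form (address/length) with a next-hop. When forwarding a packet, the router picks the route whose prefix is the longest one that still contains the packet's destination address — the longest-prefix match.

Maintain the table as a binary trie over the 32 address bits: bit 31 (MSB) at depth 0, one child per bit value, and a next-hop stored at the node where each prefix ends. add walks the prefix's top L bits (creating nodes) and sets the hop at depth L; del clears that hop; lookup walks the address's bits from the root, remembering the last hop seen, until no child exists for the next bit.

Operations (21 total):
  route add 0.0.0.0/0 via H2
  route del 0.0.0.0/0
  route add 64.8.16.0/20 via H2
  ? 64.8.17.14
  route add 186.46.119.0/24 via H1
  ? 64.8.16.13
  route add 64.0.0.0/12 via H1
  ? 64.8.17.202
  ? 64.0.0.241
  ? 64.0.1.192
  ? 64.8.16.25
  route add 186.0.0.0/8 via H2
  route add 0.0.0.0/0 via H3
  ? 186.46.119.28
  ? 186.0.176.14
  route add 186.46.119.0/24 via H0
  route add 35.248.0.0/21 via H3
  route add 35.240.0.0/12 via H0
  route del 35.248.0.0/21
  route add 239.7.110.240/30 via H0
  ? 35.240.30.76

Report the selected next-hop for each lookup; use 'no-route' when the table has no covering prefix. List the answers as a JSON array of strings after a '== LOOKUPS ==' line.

Process each operation:
  + 0.0.0.0/0 (H2) depth=0
  - 0.0.0.0/0 clear@0
  + 64.8.16.0/20 (H2) depth=20
  lookup 64.8.17.14: bits 01000000000010000001 walk d0:-→d1:-→d2:-→d3:-→d4:-→d5:-→d6:-→d7:-→d8:-→d9:-→d10:-→d11:-→d12:-→d13:-→d14:-→d15:-→d16:-→d17:-→d18:-→d19:-→d20:H2 -> H2
  + 186.46.119.0/24 (H1) depth=24
  lookup 64.8.16.13: bits 01000000000010000001 walk d0:-→d1:-→d2:-→d3:-→d4:-→d5:-→d6:-→d7:-→d8:-→d9:-→d10:-→d11:-→d12:-→d13:-→d14:-→d15:-→d16:-→d17:-→d18:-→d19:-→d20:H2 -> H2
  + 64.0.0.0/12 (H1) depth=12
  lookup 64.8.17.202: bits 01000000000010000001 walk d0:-→d1:-→d2:-→d3:-→d4:-→d5:-→d6:-→d7:-→d8:-→d9:-→d10:-→d11:-→d12:H1→d13:-→d14:-→d15:-→d16:-→d17:-→d18:-→d19:-→d20:H2 -> H2
  lookup 64.0.0.241: bits 010000000000 walk d0:-→d1:-→d2:-→d3:-→d4:-→d5:-→d6:-→d7:-→d8:-→d9:-→d10:-→d11:-→d12:H1 -> H1
  lookup 64.0.1.192: bits 010000000000 walk d0:-→d1:-→d2:-→d3:-→d4:-→d5:-→d6:-→d7:-→d8:-→d9:-→d10:-→d11:-→d12:H1 -> H1
  lookup 64.8.16.25: bits 01000000000010000001 walk d0:-→d1:-→d2:-→d3:-→d4:-→d5:-→d6:-→d7:-→d8:-→d9:-→d10:-→d11:-→d12:H1→d13:-→d14:-→d15:-→d16:-→d17:-→d18:-→d19:-→d20:H2 -> H2
  + 186.0.0.0/8 (H2) depth=8
  + 0.0.0.0/0 (H3) depth=0
  lookup 186.46.119.28: bits 101110100010111001110111 walk d0:H3→d1:-→d2:-→d3:-→d4:-→d5:-→d6:-→d7:-→d8:H2→d9:-→d10:-→d11:-→d12:-→d13:-→d14:-→d15:-→d16:-→d17:-→d18:-→d19:-→d20:-→d21:-→d22:-→d23:-→d24:H1 -> H1
  lookup 186.0.176.14: bits 1011101000 walk d0:H3→d1:-→d2:-→d3:-→d4:-→d5:-→d6:-→d7:-→d8:H2→d9:-→d10:- -> H2
  + 186.46.119.0/24 (H0) depth=24
  + 35.248.0.0/21 (H3) depth=21
  + 35.240.0.0/12 (H0) depth=12
  - 35.248.0.0/21 clear@21
  + 239.7.110.240/30 (H0) depth=30
  lookup 35.240.30.76: bits 001000111111 walk d0:H3→d1:-→d2:-→d3:-→d4:-→d5:-→d6:-→d7:-→d8:-→d9:-→d10:-→d11:-→d12:H0 -> H0

== LOOKUPS ==
["H2","H2","H2","H1","H1","H2","H1","H2","H0"]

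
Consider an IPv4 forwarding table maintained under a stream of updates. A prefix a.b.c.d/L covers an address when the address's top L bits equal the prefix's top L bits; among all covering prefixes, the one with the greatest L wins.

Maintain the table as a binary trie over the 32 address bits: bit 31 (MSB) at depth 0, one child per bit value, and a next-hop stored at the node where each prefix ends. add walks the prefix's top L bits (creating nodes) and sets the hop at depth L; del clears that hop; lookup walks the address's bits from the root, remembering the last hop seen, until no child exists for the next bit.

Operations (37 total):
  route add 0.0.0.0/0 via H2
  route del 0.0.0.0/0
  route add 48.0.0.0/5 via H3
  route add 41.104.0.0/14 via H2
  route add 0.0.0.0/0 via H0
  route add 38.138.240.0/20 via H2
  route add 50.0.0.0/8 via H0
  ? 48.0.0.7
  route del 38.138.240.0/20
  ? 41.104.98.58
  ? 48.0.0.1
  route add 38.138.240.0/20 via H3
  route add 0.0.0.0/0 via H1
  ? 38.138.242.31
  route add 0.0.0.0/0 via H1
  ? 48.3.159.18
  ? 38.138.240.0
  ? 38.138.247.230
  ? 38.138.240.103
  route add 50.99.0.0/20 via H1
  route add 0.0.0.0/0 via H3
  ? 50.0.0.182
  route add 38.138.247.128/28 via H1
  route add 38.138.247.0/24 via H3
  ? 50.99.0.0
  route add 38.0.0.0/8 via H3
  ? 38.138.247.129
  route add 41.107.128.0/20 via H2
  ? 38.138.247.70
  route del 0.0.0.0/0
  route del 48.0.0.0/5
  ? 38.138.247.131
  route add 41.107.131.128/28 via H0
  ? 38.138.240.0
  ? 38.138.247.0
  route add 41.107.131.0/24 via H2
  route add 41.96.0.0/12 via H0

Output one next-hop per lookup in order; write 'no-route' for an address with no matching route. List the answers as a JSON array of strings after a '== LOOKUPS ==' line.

Apply in order:
  + 0.0.0.0/0 (H2) depth=0
  - 0.0.0.0/0 clear@0
  + 48.0.0.0/5 (H3) depth=5
  + 41.104.0.0/14 (H2) depth=14
  + 0.0.0.0/0 (H0) depth=0
  + 38.138.240.0/20 (H2) depth=20
  + 50.0.0.0/8 (H0) depth=8
  Q 48.0.0.7: descend 001100 ; hops seen [H0,H3] ; pick H3
  - 38.138.240.0/20 clear@20
  Q 41.104.98.58: descend 00101001011010 ; hops seen [H0,H2] ; pick H2
  Q 48.0.0.1: descend 001100 ; hops seen [H0,H3] ; pick H3
  + 38.138.240.0/20 (H3) depth=20
  + 0.0.0.0/0 (H1) depth=0
  Q 38.138.242.31: descend 00100110100010101111 ; hops seen [H1,H3] ; pick H3
  + 0.0.0.0/0 (H1) depth=0
  Q 48.3.159.18: descend 001100 ; hops seen [H1,H3] ; pick H3
  Q 38.138.240.0: descend 00100110100010101111 ; hops seen [H1,H3] ; pick H3
  Q 38.138.247.230: descend 00100110100010101111 ; hops seen [H1,H3] ; pick H3
  Q 38.138.240.103: descend 00100110100010101111 ; hops seen [H1,H3] ; pick H3
  + 50.99.0.0/20 (H1) depth=20
  + 0.0.0.0/0 (H3) depth=0
  Q 50.0.0.182: descend 001100100 ; hops seen [H3,H3,H0] ; pick H0
  + 38.138.247.128/28 (H1) depth=28
  + 38.138.247.0/24 (H3) depth=24
  Q 50.99.0.0: descend 00110010011000110000 ; hops seen [H3,H3,H0,H1] ; pick H1
  + 38.0.0.0/8 (H3) depth=8
  Q 38.138.247.129: descend 0010011010001010111101111000 ; hops seen [H3,H3,H3,H3,H1] ; pick H1
  + 41.107.128.0/20 (H2) depth=20
  Q 38.138.247.70: descend 001001101000101011110111 ; hops seen [H3,H3,H3,H3] ; pick H3
  - 0.0.0.0/0 clear@0
  - 48.0.0.0/5 clear@5
  Q 38.138.247.131: descend 0010011010001010111101111000 ; hops seen [H3,H3,H3,H1] ; pick H1
  + 41.107.131.128/28 (H0) depth=28
  Q 38.138.240.0: descend 001001101000101011110 ; hops seen [H3,H3] ; pick H3
  Q 38.138.247.0: descend 001001101000101011110111 ; hops seen [H3,H3,H3] ; pick H3
  + 41.107.131.0/24 (H2) depth=24
  + 41.96.0.0/12 (H0) depth=12

== LOOKUPS ==
["H3","H2","H3","H3","H3","H3","H3","H3","H0","H1","H1","H3","H1","H3","H3"]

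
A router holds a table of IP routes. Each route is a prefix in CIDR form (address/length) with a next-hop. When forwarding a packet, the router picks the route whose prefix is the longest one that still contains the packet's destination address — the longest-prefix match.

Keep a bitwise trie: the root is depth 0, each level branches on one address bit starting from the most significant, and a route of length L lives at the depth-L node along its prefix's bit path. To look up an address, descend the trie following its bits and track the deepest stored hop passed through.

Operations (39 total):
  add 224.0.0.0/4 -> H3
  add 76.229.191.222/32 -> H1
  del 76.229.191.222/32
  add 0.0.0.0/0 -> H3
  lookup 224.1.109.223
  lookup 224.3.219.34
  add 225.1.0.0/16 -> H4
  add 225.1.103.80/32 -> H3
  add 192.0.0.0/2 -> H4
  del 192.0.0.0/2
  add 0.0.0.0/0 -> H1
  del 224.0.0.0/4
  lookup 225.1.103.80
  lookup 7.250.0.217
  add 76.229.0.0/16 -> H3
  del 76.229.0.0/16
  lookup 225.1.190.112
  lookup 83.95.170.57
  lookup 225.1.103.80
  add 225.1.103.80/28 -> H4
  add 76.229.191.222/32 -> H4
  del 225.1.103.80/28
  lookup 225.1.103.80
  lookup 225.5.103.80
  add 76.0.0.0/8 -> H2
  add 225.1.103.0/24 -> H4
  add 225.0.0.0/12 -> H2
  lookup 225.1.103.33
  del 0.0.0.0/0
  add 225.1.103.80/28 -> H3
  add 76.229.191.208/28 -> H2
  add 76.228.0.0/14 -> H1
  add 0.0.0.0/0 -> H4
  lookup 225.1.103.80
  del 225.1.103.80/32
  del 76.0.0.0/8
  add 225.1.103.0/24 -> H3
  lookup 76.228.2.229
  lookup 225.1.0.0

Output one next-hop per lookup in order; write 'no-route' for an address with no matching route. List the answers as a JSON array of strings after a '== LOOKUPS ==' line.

Trace:
  add 224.0.0.0/4 -> H3 at depth 4
  add 76.229.191.222/32 -> H1 at depth 32
  - 76.229.191.222/32 clear@32
  add 0.0.0.0/0 -> H3 at depth 0
  lookup 224.1.109.223: bits 1110 walk d0:H3→d1:-→d2:-→d3:-→d4:H3 -> H3
  lookup 224.3.219.34: bits 1110 walk d0:H3→d1:-→d2:-→d3:-→d4:H3 -> H3
  add 225.1.0.0/16 -> H4 at depth 16
  add 225.1.103.80/32 -> H3 at depth 32
  add 192.0.0.0/2 -> H4 at depth 2
  - 192.0.0.0/2 clear@2
  add 0.0.0.0/0 -> H1 at depth 0
  - 224.0.0.0/4 clear@4
  lookup 225.1.103.80: bits 11100001000000010110011101010000 walk d0:H1→d1:-→d2:-→d3:-→d4:-→d5:-→d6:-→d7:-→d8:-→d9:-→d10:-→d11:-→d12:-→d13:-→d14:-→d15:-→d16:H4→d17:-→d18:-→d19:-→d20:-→d21:-→d22:-→d23:-→d24:-→d25:-→d26:-→d27:-→d28:-→d29:-→d30:-→d31:-→d32:H3 -> H3
  lookup 7.250.0.217: bits 0 walk d0:H1→d1:- -> H1
  add 76.229.0.0/16 -> H3 at depth 16
  - 76.229.0.0/16 clear@16
  lookup 225.1.190.112: bits 1110000100000001 walk d0:H1→d1:-→d2:-→d3:-→d4:-→d5:-→d6:-→d7:-→d8:-→d9:-→d10:-→d11:-→d12:-→d13:-→d14:-→d15:-→d16:H4 -> H4
  lookup 83.95.170.57: bits 010 walk d0:H1→d1:-→d2:-→d3:- -> H1
  lookup 225.1.103.80: bits 11100001000000010110011101010000 walk d0:H1→d1:-→d2:-→d3:-→d4:-→d5:-→d6:-→d7:-→d8:-→d9:-→d10:-→d11:-→d12:-→d13:-→d14:-→d15:-→d16:H4→d17:-→d18:-→d19:-→d20:-→d21:-→d22:-→d23:-→d24:-→d25:-→d26:-→d27:-→d28:-→d29:-→d30:-→d31:-→d32:H3 -> H3
  add 225.1.103.80/28 -> H4 at depth 28
  add 76.229.191.222/32 -> H4 at depth 32
  - 225.1.103.80/28 clear@28
  lookup 225.1.103.80: bits 11100001000000010110011101010000 walk d0:H1→d1:-→d2:-→d3:-→d4:-→d5:-→d6:-→d7:-→d8:-→d9:-→d10:-→d11:-→d12:-→d13:-→d14:-→d15:-→d16:H4→d17:-→d18:-→d19:-→d20:-→d21:-→d22:-→d23:-→d24:-→d25:-→d26:-→d27:-→d28:-→d29:-→d30:-→d31:-→d32:H3 -> H3
  lookup 225.5.103.80: bits 1110000100000 walk d0:H1→d1:-→d2:-→d3:-→d4:-→d5:-→d6:-→d7:-→d8:-→d9:-→d10:-→d11:-→d12:-→d13:- -> H1
  add 76.0.0.0/8 -> H2 at depth 8
  add 225.1.103.0/24 -> H4 at depth 24
  add 225.0.0.0/12 -> H2 at depth 12
  lookup 225.1.103.33: bits 1110000100000001011001110 walk d0:H1→d1:-→d2:-→d3:-→d4:-→d5:-→d6:-→d7:-→d8:-→d9:-→d10:-→d11:-→d12:H2→d13:-→d14:-→d15:-→d16:H4→d17:-→d18:-→d19:-→d20:-→d21:-→d22:-→d23:-→d24:H4→d25:- -> H4
  - 0.0.0.0/0 clear@0
  add 225.1.103.80/28 -> H3 at depth 28
  add 76.229.191.208/28 -> H2 at depth 28
  add 76.228.0.0/14 -> H1 at depth 14
  add 0.0.0.0/0 -> H4 at depth 0
  lookup 225.1.103.80: bits 11100001000000010110011101010000 walk d0:H4→d1:-→d2:-→d3:-→d4:-→d5:-→d6:-→d7:-→d8:-→d9:-→d10:-→d11:-→d12:H2→d13:-→d14:-→d15:-→d16:H4→d17:-→d18:-→d19:-→d20:-→d21:-→d22:-→d23:-→d24:H4→d25:-→d26:-→d27:-→d28:H3→d29:-→d30:-→d31:-→d32:H3 -> H3
  - 225.1.103.80/32 clear@32
  - 76.0.0.0/8 clear@8
  add 225.1.103.0/24 -> H3 at depth 24
  lookup 76.228.2.229: bits 010011001110010 walk d0:H4→d1:-→d2:-→d3:-→d4:-→d5:-→d6:-→d7:-→d8:-→d9:-→d10:-→d11:-→d12:-→d13:-→d14:H1→d15:- -> H1
  lookup 225.1.0.0: bits 11100001000000010 walk d0:H4→d1:-→d2:-→d3:-→d4:-→d5:-→d6:-→d7:-→d8:-→d9:-→d10:-→d11:-→d12:H2→d13:-→d14:-→d15:-→d16:H4→d17:- -> H4

== LOOKUPS ==
["H3","H3","H3","H1","H4","H1","H3","H3","H1","H4","H3","H1","H4"]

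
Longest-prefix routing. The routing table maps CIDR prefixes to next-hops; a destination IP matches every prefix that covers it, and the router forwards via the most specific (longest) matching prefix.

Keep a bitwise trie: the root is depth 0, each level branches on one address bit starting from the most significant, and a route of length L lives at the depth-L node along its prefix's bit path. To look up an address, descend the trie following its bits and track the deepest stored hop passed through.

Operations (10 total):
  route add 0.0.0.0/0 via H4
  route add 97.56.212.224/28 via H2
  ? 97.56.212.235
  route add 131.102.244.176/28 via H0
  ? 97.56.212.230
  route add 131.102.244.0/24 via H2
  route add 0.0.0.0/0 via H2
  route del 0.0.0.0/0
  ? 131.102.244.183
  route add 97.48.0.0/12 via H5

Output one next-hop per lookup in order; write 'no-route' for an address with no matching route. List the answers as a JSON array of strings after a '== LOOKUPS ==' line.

Trace:
  add 0.0.0.0/0 -> H4 at depth 0
  add 97.56.212.224/28 -> H2 at depth 28
  ? 97.56.212.235  path d0:H4→d1:-→d2:-→d3:-→d4:-→d5:-→d6:-→d7:-→d8:-→d9:-→d10:-→d11:-→d12:-→d13:-→d14:-→d15:-→d16:-→d17:-→d18:-→d19:-→d20:-→d21:-→d22:-→d23:-→d24:-→d25:-→d26:-→d27:-→d28:H2  best=H2
  add 131.102.244.176/28 -> H0 at depth 28
  ? 97.56.212.230  path d0:H4→d1:-→d2:-→d3:-→d4:-→d5:-→d6:-→d7:-→d8:-→d9:-→d10:-→d11:-→d12:-→d13:-→d14:-→d15:-→d16:-→d17:-→d18:-→d19:-→d20:-→d21:-→d22:-→d23:-→d24:-→d25:-→d26:-→d27:-→d28:H2  best=H2
  add 131.102.244.0/24 -> H2 at depth 24
  add 0.0.0.0/0 -> H2 at depth 0
  del 0.0.0.0/0 (clear depth 0)
  ? 131.102.244.183  path d0:-→d1:-→d2:-→d3:-→d4:-→d5:-→d6:-→d7:-→d8:-→d9:-→d10:-→d11:-→d12:-→d13:-→d14:-→d15:-→d16:-→d17:-→d18:-→d19:-→d20:-→d21:-→d22:-→d23:-→d24:H2→d25:-→d26:-→d27:-→d28:H0  best=H0
  add 97.48.0.0/12 -> H5 at depth 12

== LOOKUPS ==
["H2","H2","H0"]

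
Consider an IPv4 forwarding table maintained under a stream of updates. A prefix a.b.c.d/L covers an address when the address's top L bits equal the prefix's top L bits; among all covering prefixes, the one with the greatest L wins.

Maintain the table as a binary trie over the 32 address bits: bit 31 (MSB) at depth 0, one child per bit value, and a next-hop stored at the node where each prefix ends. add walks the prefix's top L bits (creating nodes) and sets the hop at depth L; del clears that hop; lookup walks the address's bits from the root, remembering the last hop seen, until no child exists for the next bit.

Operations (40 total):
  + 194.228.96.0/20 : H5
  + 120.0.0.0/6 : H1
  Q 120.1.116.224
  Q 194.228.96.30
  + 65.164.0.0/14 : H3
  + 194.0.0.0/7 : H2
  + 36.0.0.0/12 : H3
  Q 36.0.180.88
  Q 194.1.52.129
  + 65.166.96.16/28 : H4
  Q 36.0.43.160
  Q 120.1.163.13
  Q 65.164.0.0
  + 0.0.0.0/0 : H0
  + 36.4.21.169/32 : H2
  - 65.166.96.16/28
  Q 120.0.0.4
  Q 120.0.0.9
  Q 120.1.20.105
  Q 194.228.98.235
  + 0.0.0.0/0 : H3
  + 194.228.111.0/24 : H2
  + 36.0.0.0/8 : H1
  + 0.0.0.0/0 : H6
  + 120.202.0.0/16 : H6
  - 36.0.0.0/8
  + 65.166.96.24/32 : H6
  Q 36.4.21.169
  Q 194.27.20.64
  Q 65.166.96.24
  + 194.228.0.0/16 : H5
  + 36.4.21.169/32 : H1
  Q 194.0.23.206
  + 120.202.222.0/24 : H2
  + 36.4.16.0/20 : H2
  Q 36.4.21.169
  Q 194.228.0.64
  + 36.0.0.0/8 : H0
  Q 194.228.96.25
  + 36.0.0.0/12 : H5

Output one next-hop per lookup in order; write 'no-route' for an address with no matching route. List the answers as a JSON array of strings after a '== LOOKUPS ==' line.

Process each operation:
  + 194.228.96.0/20 (H5) depth=20
  + 120.0.0.0/6 (H1) depth=6
  lookup 120.1.116.224: bits 011110 walk d0:-→d1:-→d2:-→d3:-→d4:-→d5:-→d6:H1 -> H1
  lookup 194.228.96.30: bits 11000010111001000110 walk d0:-→d1:-→d2:-→d3:-→d4:-→d5:-→d6:-→d7:-→d8:-→d9:-→d10:-→d11:-→d12:-→d13:-→d14:-→d15:-→d16:-→d17:-→d18:-→d19:-→d20:H5 -> H5
  + 65.164.0.0/14 (H3) depth=14
  + 194.0.0.0/7 (H2) depth=7
  + 36.0.0.0/12 (H3) depth=12
  lookup 36.0.180.88: bits 001001000000 walk d0:-→d1:-→d2:-→d3:-→d4:-→d5:-→d6:-→d7:-→d8:-→d9:-→d10:-→d11:-→d12:H3 -> H3
  lookup 194.1.52.129: bits 11000010 walk d0:-→d1:-→d2:-→d3:-→d4:-→d5:-→d6:-→d7:H2→d8:- -> H2
  + 65.166.96.16/28 (H4) depth=28
  lookup 36.0.43.160: bits 001001000000 walk d0:-→d1:-→d2:-→d3:-→d4:-→d5:-→d6:-→d7:-→d8:-→d9:-→d10:-→d11:-→d12:H3 -> H3
  lookup 120.1.163.13: bits 011110 walk d0:-→d1:-→d2:-→d3:-→d4:-→d5:-→d6:H1 -> H1
  lookup 65.164.0.0: bits 01000001101001 walk d0:-→d1:-→d2:-→d3:-→d4:-→d5:-→d6:-→d7:-→d8:-→d9:-→d10:-→d11:-→d12:-→d13:-→d14:H3 -> H3
  + 0.0.0.0/0 (H0) depth=0
  + 36.4.21.169/32 (H2) depth=32
  del 65.166.96.16/28 (clear depth 28)
  lookup 120.0.0.4: bits 011110 walk d0:H0→d1:-→d2:-→d3:-→d4:-→d5:-→d6:H1 -> H1
  lookup 120.0.0.9: bits 011110 walk d0:H0→d1:-→d2:-→d3:-→d4:-→d5:-→d6:H1 -> H1
  lookup 120.1.20.105: bits 011110 walk d0:H0→d1:-→d2:-→d3:-→d4:-→d5:-→d6:H1 -> H1
  lookup 194.228.98.235: bits 11000010111001000110 walk d0:H0→d1:-→d2:-→d3:-→d4:-→d5:-→d6:-→d7:H2→d8:-→d9:-→d10:-→d11:-→d12:-→d13:-→d14:-→d15:-→d16:-→d17:-→d18:-→d19:-→d20:H5 -> H5
  + 0.0.0.0/0 (H3) depth=0
  + 194.228.111.0/24 (H2) depth=24
  + 36.0.0.0/8 (H1) depth=8
  + 0.0.0.0/0 (H6) depth=0
  + 120.202.0.0/16 (H6) depth=16
  del 36.0.0.0/8 (clear depth 8)
  + 65.166.96.24/32 (H6) depth=32
  lookup 36.4.21.169: bits 00100100000001000001010110101001 walk d0:H6→d1:-→d2:-→d3:-→d4:-→d5:-→d6:-→d7:-→d8:-→d9:-→d10:-→d11:-→d12:H3→d13:-→d14:-→d15:-→d16:-→d17:-→d18:-→d19:-→d20:-→d21:-→d22:-→d23:-→d24:-→d25:-→d26:-→d27:-→d28:-→d29:-→d30:-→d31:-→d32:H2 -> H2
  lookup 194.27.20.64: bits 11000010 walk d0:H6→d1:-→d2:-→d3:-→d4:-→d5:-→d6:-→d7:H2→d8:- -> H2
  lookup 65.166.96.24: bits 01000001101001100110000000011000 walk d0:H6→d1:-→d2:-→d3:-→d4:-→d5:-→d6:-→d7:-→d8:-→d9:-→d10:-→d11:-→d12:-→d13:-→d14:H3→d15:-→d16:-→d17:-→d18:-→d19:-→d20:-→d21:-→d22:-→d23:-→d24:-→d25:-→d26:-→d27:-→d28:-→d29:-→d30:-→d31:-→d32:H6 -> H6
  + 194.228.0.0/16 (H5) depth=16
  + 36.4.21.169/32 (H1) depth=32
  lookup 194.0.23.206: bits 11000010 walk d0:H6→d1:-→d2:-→d3:-→d4:-→d5:-→d6:-→d7:H2→d8:- -> H2
  + 120.202.222.0/24 (H2) depth=24
  + 36.4.16.0/20 (H2) depth=20
  lookup 36.4.21.169: bits 00100100000001000001010110101001 walk d0:H6→d1:-→d2:-→d3:-→d4:-→d5:-→d6:-→d7:-→d8:-→d9:-→d10:-→d11:-→d12:H3→d13:-→d14:-→d15:-→d16:-→d17:-→d18:-→d19:-→d20:H2→d21:-→d22:-→d23:-→d24:-→d25:-→d26:-→d27:-→d28:-→d29:-→d30:-→d31:-→d32:H1 -> H1
  lookup 194.228.0.64: bits 11000010111001000 walk d0:H6→d1:-→d2:-→d3:-→d4:-→d5:-→d6:-→d7:H2→d8:-→d9:-→d10:-→d11:-→d12:-→d13:-→d14:-→d15:-→d16:H5→d17:- -> H5
  + 36.0.0.0/8 (H0) depth=8
  lookup 194.228.96.25: bits 11000010111001000110 walk d0:H6→d1:-→d2:-→d3:-→d4:-→d5:-→d6:-→d7:H2→d8:-→d9:-→d10:-→d11:-→d12:-→d13:-→d14:-→d15:-→d16:H5→d17:-→d18:-→d19:-→d20:H5 -> H5
  + 36.0.0.0/12 (H5) depth=12

== LOOKUPS ==
["H1","H5","H3","H2","H3","H1","H3","H1","H1","H1","H5","H2","H2","H6","H2","H1","H5","H5"]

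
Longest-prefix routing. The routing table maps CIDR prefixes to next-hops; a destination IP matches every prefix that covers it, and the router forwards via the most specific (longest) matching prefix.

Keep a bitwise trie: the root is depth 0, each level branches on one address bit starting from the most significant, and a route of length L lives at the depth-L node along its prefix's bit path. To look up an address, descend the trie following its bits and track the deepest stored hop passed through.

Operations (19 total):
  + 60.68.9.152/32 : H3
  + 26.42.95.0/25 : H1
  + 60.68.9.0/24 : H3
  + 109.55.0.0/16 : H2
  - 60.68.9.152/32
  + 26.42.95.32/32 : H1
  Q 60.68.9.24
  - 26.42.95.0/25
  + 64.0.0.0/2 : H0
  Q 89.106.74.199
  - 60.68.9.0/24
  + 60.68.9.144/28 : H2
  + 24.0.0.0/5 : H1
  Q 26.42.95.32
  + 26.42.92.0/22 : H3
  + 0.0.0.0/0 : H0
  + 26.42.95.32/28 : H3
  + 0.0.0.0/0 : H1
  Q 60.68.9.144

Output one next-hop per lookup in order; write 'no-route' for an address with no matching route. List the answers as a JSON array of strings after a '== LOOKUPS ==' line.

Process each operation:
  add 60.68.9.152/32 -> H3 at depth 32
  add 26.42.95.0/25 -> H1 at depth 25
  add 60.68.9.0/24 -> H3 at depth 24
  add 109.55.0.0/16 -> H2 at depth 16
  - 60.68.9.152/32 clear@32
  add 26.42.95.32/32 -> H1 at depth 32
  Q 60.68.9.24: descend 001111000100010000001001 ; hops seen [H3] ; pick H3
  - 26.42.95.0/25 clear@25
  add 64.0.0.0/2 -> H0 at depth 2
  Q 89.106.74.199: descend 01 ; hops seen [H0] ; pick H0
  - 60.68.9.0/24 clear@24
  add 60.68.9.144/28 -> H2 at depth 28
  add 24.0.0.0/5 -> H1 at depth 5
  Q 26.42.95.32: descend 00011010001010100101111100100000 ; hops seen [H1,H1] ; pick H1
  add 26.42.92.0/22 -> H3 at depth 22
  add 0.0.0.0/0 -> H0 at depth 0
  add 26.42.95.32/28 -> H3 at depth 28
  add 0.0.0.0/0 -> H1 at depth 0
  Q 60.68.9.144: descend 0011110001000100000010011001 ; hops seen [H1,H2] ; pick H2

== LOOKUPS ==
["H3","H0","H1","H2"]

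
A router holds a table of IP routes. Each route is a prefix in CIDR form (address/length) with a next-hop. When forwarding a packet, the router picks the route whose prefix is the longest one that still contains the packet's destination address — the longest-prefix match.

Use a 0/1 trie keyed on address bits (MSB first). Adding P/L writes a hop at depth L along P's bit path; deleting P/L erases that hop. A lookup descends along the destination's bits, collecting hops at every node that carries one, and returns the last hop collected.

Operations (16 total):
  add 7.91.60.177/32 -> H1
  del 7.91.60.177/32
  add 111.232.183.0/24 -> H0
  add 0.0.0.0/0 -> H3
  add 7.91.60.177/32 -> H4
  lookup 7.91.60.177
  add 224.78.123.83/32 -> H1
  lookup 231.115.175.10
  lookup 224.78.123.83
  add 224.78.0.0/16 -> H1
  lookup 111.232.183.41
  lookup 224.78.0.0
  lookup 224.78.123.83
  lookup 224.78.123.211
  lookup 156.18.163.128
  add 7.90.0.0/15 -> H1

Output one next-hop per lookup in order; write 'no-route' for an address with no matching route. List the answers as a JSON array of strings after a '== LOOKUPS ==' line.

Process each operation:
  add 7.91.60.177/32 -> H1 at depth 32
  - 7.91.60.177/32 clear@32
  add 111.232.183.0/24 -> H0 at depth 24
  add 0.0.0.0/0 -> H3 at depth 0
  add 7.91.60.177/32 -> H4 at depth 32
  lookup 7.91.60.177: bits 00000111010110110011110010110001 walk d0:H3→d1:-→d2:-→d3:-→d4:-→d5:-→d6:-→d7:-→d8:-→d9:-→d10:-→d11:-→d12:-→d13:-→d14:-→d15:-→d16:-→d17:-→d18:-→d19:-→d20:-→d21:-→d22:-→d23:-→d24:-→d25:-→d26:-→d27:-→d28:-→d29:-→d30:-→d31:-→d32:H4 -> H4
  add 224.78.123.83/32 -> H1 at depth 32
  lookup 231.115.175.10: bits 11100 walk d0:H3→d1:-→d2:-→d3:-→d4:-→d5:- -> H3
  lookup 224.78.123.83: bits 11100000010011100111101101010011 walk d0:H3→d1:-→d2:-→d3:-→d4:-→d5:-→d6:-→d7:-→d8:-→d9:-→d10:-→d11:-→d12:-→d13:-→d14:-→d15:-→d16:-→d17:-→d18:-→d19:-→d20:-→d21:-→d22:-→d23:-→d24:-→d25:-→d26:-→d27:-→d28:-→d29:-→d30:-→d31:-→d32:H1 -> H1
  add 224.78.0.0/16 -> H1 at depth 16
  lookup 111.232.183.41: bits 011011111110100010110111 walk d0:H3→d1:-→d2:-→d3:-→d4:-→d5:-→d6:-→d7:-→d8:-→d9:-→d10:-→d11:-→d12:-→d13:-→d14:-→d15:-→d16:-→d17:-→d18:-→d19:-→d20:-→d21:-→d22:-→d23:-→d24:H0 -> H0
  lookup 224.78.0.0: bits 11100000010011100 walk d0:H3→d1:-→d2:-→d3:-→d4:-→d5:-→d6:-→d7:-→d8:-→d9:-→d10:-→d11:-→d12:-→d13:-→d14:-→d15:-→d16:H1→d17:- -> H1
  lookup 224.78.123.83: bits 11100000010011100111101101010011 walk d0:H3→d1:-→d2:-→d3:-→d4:-→d5:-→d6:-→d7:-→d8:-→d9:-→d10:-→d11:-→d12:-→d13:-→d14:-→d15:-→d16:H1→d17:-→d18:-→d19:-→d20:-→d21:-→d22:-→d23:-→d24:-→d25:-→d26:-→d27:-→d28:-→d29:-→d30:-→d31:-→d32:H1 -> H1
  lookup 224.78.123.211: bits 111000000100111001111011 walk d0:H3→d1:-→d2:-→d3:-→d4:-→d5:-→d6:-→d7:-→d8:-→d9:-→d10:-→d11:-→d12:-→d13:-→d14:-→d15:-→d16:H1→d17:-→d18:-→d19:-→d20:-→d21:-→d22:-→d23:-→d24:- -> H1
  lookup 156.18.163.128: bits 1 walk d0:H3→d1:- -> H3
  add 7.90.0.0/15 -> H1 at depth 15

== LOOKUPS ==
["H4","H3","H1","H0","H1","H1","H1","H3"]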